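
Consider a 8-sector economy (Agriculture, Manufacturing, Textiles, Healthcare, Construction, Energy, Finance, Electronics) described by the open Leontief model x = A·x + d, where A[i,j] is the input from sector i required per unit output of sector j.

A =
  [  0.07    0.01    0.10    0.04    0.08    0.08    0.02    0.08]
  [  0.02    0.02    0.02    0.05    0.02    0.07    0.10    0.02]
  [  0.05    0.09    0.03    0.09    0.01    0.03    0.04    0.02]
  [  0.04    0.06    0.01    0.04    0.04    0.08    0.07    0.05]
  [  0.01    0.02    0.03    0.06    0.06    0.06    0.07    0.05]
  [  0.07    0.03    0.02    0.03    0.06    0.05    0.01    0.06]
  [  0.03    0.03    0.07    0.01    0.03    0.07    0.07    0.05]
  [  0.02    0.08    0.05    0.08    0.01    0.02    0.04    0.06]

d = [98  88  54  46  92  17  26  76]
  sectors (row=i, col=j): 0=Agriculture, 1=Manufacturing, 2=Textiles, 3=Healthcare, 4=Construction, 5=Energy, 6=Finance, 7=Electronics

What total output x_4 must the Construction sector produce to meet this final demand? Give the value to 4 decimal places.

123.3179

Form M = I − A:
  [  0.93   -0.01   -0.10   -0.04   -0.08   -0.08   -0.02   -0.08]
  [ -0.02    0.98   -0.02   -0.05   -0.02   -0.07   -0.10   -0.02]
  [ -0.05   -0.09    0.97   -0.09   -0.01   -0.03   -0.04   -0.02]
  [ -0.04   -0.06   -0.01    0.96   -0.04   -0.08   -0.07   -0.05]
  [ -0.01   -0.02   -0.03   -0.06    0.94   -0.06   -0.07   -0.05]
  [ -0.07   -0.03   -0.02   -0.03   -0.06    0.95   -0.01   -0.06]
  [ -0.03   -0.03   -0.07   -0.01   -0.03   -0.07    0.93   -0.05]
  [ -0.02   -0.08   -0.05   -0.08   -0.01   -0.02   -0.04    0.94]
Leontief inverse L = M⁻¹:
  [  1.1014    0.0456    0.1313    0.0817    0.1103    0.1206    0.0551    0.1183]
  [  0.0406    1.0403    0.0411    0.0704    0.0399    0.1001    0.1258    0.0454]
  [  0.0726    0.1132    1.0520    0.1163    0.0318    0.0658    0.0728    0.0469]
  [  0.0641    0.0838    0.0352    1.0675    0.0645    0.1159    0.1018    0.0810]
  [  0.0309    0.0447    0.0516    0.0865    1.0815    0.0921    0.0999    0.0780]
  [  0.0911    0.0514    0.0429    0.0571    0.0827    1.0799    0.0353    0.0880]
  [  0.0530    0.0555    0.0938    0.0381    0.0506    0.1004    1.0975    0.0772]
  [  0.0407    0.1066    0.0707    0.1085    0.0283    0.0527    0.0729    1.0856]
Total output x = L · d:
  x_0 = 1.1014·98 + 0.0456·88 + 0.1313·54 + 0.0817·46 + 0.1103·92 + 0.1206·17 + 0.0551·26 + 0.1183·76 = 145.4217
  x_1 = 0.0406·98 + 1.0403·88 + 0.0411·54 + 0.0704·46 + 0.0399·92 + 0.1001·17 + 0.1258·26 + 0.0454·76 = 113.0851
  x_2 = 0.0726·98 + 0.1132·88 + 1.0520·54 + 0.1163·46 + 0.0318·92 + 0.0658·17 + 0.0728·26 + 0.0469·76 = 88.7348
  x_3 = 0.0641·98 + 0.0838·88 + 0.0352·54 + 1.0675·46 + 0.0645·92 + 0.1159·17 + 0.1018·26 + 0.0810·76 = 81.3748
  x_4 = 0.0309·98 + 0.0447·88 + 0.0516·54 + 0.0865·46 + 1.0815·92 + 0.0921·17 + 0.0999·26 + 0.0780·76 = 123.3179
  x_5 = 0.0911·98 + 0.0514·88 + 0.0429·54 + 0.0571·46 + 0.0827·92 + 1.0799·17 + 0.0353·26 + 0.0880·76 = 51.9672
  x_6 = 0.0530·98 + 0.0555·88 + 0.0938·54 + 0.0381·46 + 0.0506·92 + 0.1004·17 + 1.0975·26 + 0.0772·76 = 57.6580
  x_7 = 0.0407·98 + 0.1066·88 + 0.0707·54 + 0.1085·46 + 0.0283·92 + 0.0527·17 + 0.0729·26 + 1.0856·76 = 110.0860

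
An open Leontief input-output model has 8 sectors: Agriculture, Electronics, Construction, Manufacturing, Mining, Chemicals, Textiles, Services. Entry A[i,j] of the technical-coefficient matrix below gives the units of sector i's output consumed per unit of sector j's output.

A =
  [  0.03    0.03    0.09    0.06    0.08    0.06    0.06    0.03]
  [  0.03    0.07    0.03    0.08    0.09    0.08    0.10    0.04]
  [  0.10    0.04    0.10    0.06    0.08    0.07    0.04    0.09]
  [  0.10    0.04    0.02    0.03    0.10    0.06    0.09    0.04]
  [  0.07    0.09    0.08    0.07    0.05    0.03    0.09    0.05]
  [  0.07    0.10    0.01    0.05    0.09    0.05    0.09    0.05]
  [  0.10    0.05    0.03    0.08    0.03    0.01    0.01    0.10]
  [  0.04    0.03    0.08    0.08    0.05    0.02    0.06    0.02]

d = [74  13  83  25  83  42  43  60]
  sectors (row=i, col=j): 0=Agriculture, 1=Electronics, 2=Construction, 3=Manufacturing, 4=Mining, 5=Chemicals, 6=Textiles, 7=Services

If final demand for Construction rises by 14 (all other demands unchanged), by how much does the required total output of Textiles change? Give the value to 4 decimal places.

Form M = I − A:
  [  0.97   -0.03   -0.09   -0.06   -0.08   -0.06   -0.06   -0.03]
  [ -0.03    0.93   -0.03   -0.08   -0.09   -0.08   -0.10   -0.04]
  [ -0.10   -0.04    0.90   -0.06   -0.08   -0.07   -0.04   -0.09]
  [ -0.10   -0.04   -0.02    0.97   -0.10   -0.06   -0.09   -0.04]
  [ -0.07   -0.09   -0.08   -0.07    0.95   -0.03   -0.09   -0.05]
  [ -0.07   -0.10   -0.01   -0.05   -0.09    0.95   -0.09   -0.05]
  [ -0.10   -0.05   -0.03   -0.08   -0.03   -0.01    0.99   -0.10]
  [ -0.04   -0.03   -0.08   -0.08   -0.05   -0.02   -0.06    0.98]
Leontief inverse L = M⁻¹:
  [  1.0921    0.0793    0.1388    0.1141    0.1405    0.1004    0.1168    0.0783]
  [  0.0998    1.1291    0.0803    0.1438    0.1594    0.1252    0.1680    0.0940]
  [  0.1753    0.1011    1.1675    0.1309    0.1595    0.1232    0.1146    0.1482]
  [  0.1607    0.0926    0.0718    1.0895    0.1620    0.1006    0.1503    0.0885]
  [  0.1398    0.1451    0.1370    0.1358    1.1220    0.0790    0.1566    0.1056]
  [  0.1336    0.1564    0.0614    0.1139    0.1572    1.0947    0.1566    0.1006]
  [  0.1487    0.0886    0.0764    0.1288    0.0861    0.0474    1.0632    0.1357]
  [  0.0940    0.0696    0.1222    0.1258    0.1026    0.0555    0.1078    1.0616]
Total output x = L · d:
  x_0 = 1.0921·74 + 0.0793·13 + 0.1388·83 + 0.1141·25 + 0.1405·83 + 0.1004·42 + 0.1168·43 + 0.0783·60 = 121.8241
  x_1 = 0.0998·74 + 1.1291·13 + 0.0803·83 + 0.1438·25 + 0.1594·83 + 0.1252·42 + 0.1680·43 + 0.0940·60 = 63.6739
  x_2 = 0.1753·74 + 0.1011·13 + 1.1675·83 + 0.1309·25 + 0.1595·83 + 0.1232·42 + 0.1146·43 + 0.1482·60 = 146.6973
  x_3 = 0.1607·74 + 0.0926·13 + 0.0718·83 + 1.0895·25 + 0.1620·83 + 0.1006·42 + 0.1503·43 + 0.0885·60 = 75.7230
  x_4 = 0.1398·74 + 0.1451·13 + 0.1370·83 + 0.1358·25 + 1.1220·83 + 0.0790·42 + 0.1566·43 + 0.1056·60 = 136.5107
  x_5 = 0.1336·74 + 0.1564·13 + 0.0614·83 + 0.1139·25 + 0.1572·83 + 1.0947·42 + 0.1566·43 + 0.1006·60 = 91.6578
  x_6 = 0.1487·74 + 0.0886·13 + 0.0764·83 + 0.1288·25 + 0.0861·83 + 0.0474·42 + 1.0632·43 + 0.1357·60 = 84.7164
  x_7 = 0.0940·74 + 0.0696·13 + 0.1222·83 + 0.1258·25 + 0.1026·83 + 0.0555·42 + 0.1078·43 + 1.0616·60 = 100.3250
Δx_6 = L[6,2] · Δd_2 = 0.0764 · 14 = 1.0693

1.0693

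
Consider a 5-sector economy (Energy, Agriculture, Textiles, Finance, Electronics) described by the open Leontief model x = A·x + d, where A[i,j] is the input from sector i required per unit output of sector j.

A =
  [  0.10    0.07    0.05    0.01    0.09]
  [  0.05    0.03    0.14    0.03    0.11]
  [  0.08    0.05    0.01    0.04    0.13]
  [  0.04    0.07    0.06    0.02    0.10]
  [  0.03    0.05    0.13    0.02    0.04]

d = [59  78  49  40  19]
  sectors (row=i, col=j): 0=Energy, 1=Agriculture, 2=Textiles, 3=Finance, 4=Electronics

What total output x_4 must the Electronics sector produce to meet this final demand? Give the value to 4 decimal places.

Form M = I − A:
  [  0.90   -0.07   -0.05   -0.01   -0.09]
  [ -0.05    0.97   -0.14   -0.03   -0.11]
  [ -0.08   -0.05    0.99   -0.04   -0.13]
  [ -0.04   -0.07   -0.06    0.98   -0.10]
  [ -0.03   -0.05   -0.13   -0.02    0.96]
Leontief inverse L = M⁻¹:
  [  1.1295    0.0943    0.0888    0.0207    0.1309]
  [  0.0816    1.0572    0.1769    0.0436    0.1573]
  [  0.1052    0.0739    1.0506    0.0496    0.1658]
  [  0.0640    0.0910    0.0965    1.0306    0.1369]
  [  0.0551    0.0699    0.1563    0.0311    1.0792]
Total output x = L · d:
  x_0 = 1.1295·59 + 0.0943·78 + 0.0888·49 + 0.0207·40 + 0.1309·19 = 81.6683
  x_1 = 0.0816·59 + 1.0572·78 + 0.1769·49 + 0.0436·40 + 0.1573·19 = 100.6811
  x_2 = 0.1052·59 + 0.0739·78 + 1.0506·49 + 0.0496·40 + 0.1658·19 = 68.5853
  x_3 = 0.0640·59 + 0.0910·78 + 0.0965·49 + 1.0306·40 + 0.1369·19 = 59.4294
  x_4 = 0.0551·59 + 0.0699·78 + 0.1563·49 + 0.0311·40 + 1.0792·19 = 38.1133

38.1133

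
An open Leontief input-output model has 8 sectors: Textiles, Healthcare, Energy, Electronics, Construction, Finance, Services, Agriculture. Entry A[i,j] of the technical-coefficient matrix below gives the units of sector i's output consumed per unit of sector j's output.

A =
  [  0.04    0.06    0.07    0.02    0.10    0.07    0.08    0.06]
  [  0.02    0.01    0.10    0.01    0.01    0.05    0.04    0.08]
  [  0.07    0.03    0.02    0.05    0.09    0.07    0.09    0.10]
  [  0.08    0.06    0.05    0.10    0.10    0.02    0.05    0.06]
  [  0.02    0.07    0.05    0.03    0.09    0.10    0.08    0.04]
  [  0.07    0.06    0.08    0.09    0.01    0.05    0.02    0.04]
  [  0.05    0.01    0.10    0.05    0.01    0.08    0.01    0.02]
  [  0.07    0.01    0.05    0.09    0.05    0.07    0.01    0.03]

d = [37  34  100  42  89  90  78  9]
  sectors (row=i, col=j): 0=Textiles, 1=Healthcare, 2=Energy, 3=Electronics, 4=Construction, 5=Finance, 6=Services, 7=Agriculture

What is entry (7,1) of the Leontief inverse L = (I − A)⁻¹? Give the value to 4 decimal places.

Form M = I − A:
  [  0.96   -0.06   -0.07   -0.02   -0.10   -0.07   -0.08   -0.06]
  [ -0.02    0.99   -0.10   -0.01   -0.01   -0.05   -0.04   -0.08]
  [ -0.07   -0.03    0.98   -0.05   -0.09   -0.07   -0.09   -0.10]
  [ -0.08   -0.06   -0.05    0.90   -0.10   -0.02   -0.05   -0.06]
  [ -0.02   -0.07   -0.05   -0.03    0.91   -0.10   -0.08   -0.04]
  [ -0.07   -0.06   -0.08   -0.09   -0.01    0.95   -0.02   -0.04]
  [ -0.05   -0.01   -0.10   -0.05   -0.01   -0.08    0.99   -0.02]
  [ -0.07   -0.01   -0.05   -0.09   -0.05   -0.07   -0.01    0.97]
Leontief inverse L = M⁻¹:
  [  1.0851    0.0944    0.1266    0.0675    0.1488    0.1294    0.1221    0.1061]
  [  0.0538    1.0303    0.1331    0.0451    0.0432    0.0873    0.0667    0.1116]
  [  0.1186    0.0669    1.0797    0.1029    0.1427    0.1307    0.1313    0.1445]
  [  0.1282    0.0991    0.1084    1.1509    0.1604    0.0802    0.0980    0.1104]
  [  0.0634    0.1033    0.1058    0.0767    1.1335    0.1550    0.1184    0.0837]
  [  0.1126    0.0907    0.1268    0.1337    0.0579    1.0951    0.0587    0.0845]
  [  0.0857    0.0362    0.1354    0.0866    0.0485    0.1170    1.0420    0.0559]
  [  0.1091    0.0423    0.0922    0.1319    0.0965    0.1126    0.0464    1.0684]
Total output x = L · d:
  x_0 = 1.0851·37 + 0.0944·34 + 0.1266·100 + 0.0675·42 + 0.1488·89 + 0.1294·90 + 0.1221·78 + 0.1061·9 = 94.2313
  x_1 = 0.0538·37 + 1.0303·34 + 0.1331·100 + 0.0451·42 + 0.0432·89 + 0.0873·90 + 0.0667·78 + 0.1116·9 = 70.1354
  x_2 = 0.1186·37 + 0.0669·34 + 1.0797·100 + 0.1029·42 + 0.1427·89 + 0.1307·90 + 0.1313·78 + 0.1445·9 = 154.9547
  x_3 = 0.1282·37 + 0.0991·34 + 0.1084·100 + 1.1509·42 + 0.1604·89 + 0.0802·90 + 0.0980·78 + 0.1104·9 = 97.4187
  x_4 = 0.0634·37 + 0.1033·34 + 0.1058·100 + 0.0767·42 + 1.1335·89 + 0.1550·90 + 0.1184·78 + 0.0837·9 = 144.4721
  x_5 = 0.1126·37 + 0.0907·34 + 0.1268·100 + 0.1337·42 + 0.0579·89 + 1.0951·90 + 0.0587·78 + 0.0845·9 = 134.5955
  x_6 = 0.0857·37 + 0.0362·34 + 0.1354·100 + 0.0866·42 + 0.0485·89 + 0.1170·90 + 1.0420·78 + 0.0559·9 = 118.2180
  x_7 = 0.1091·37 + 0.0423·34 + 0.0922·100 + 0.1319·42 + 0.0965·89 + 0.1126·90 + 0.0464·78 + 1.0684·9 = 52.2066

L[7,1] = 0.0423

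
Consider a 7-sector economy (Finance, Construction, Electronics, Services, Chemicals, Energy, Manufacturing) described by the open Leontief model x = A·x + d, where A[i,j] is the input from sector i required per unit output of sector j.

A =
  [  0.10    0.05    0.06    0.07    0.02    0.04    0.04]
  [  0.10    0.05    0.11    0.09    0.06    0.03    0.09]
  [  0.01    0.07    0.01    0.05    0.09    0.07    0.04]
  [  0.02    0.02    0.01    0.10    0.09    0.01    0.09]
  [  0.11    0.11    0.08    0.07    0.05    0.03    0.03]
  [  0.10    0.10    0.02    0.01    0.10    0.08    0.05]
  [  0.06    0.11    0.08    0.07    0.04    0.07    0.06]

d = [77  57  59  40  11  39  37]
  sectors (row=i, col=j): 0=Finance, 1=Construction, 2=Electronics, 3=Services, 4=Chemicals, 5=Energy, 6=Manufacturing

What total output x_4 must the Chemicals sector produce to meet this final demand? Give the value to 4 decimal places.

52.7032

Form M = I − A:
  [  0.90   -0.05   -0.06   -0.07   -0.02   -0.04   -0.04]
  [ -0.10    0.95   -0.11   -0.09   -0.06   -0.03   -0.09]
  [ -0.01   -0.07    0.99   -0.05   -0.09   -0.07   -0.04]
  [ -0.02   -0.02   -0.01    0.90   -0.09   -0.01   -0.09]
  [ -0.11   -0.11   -0.08   -0.07    0.95   -0.03   -0.03]
  [ -0.10   -0.10   -0.02   -0.01   -0.10    0.92   -0.05]
  [ -0.06   -0.11   -0.08   -0.07   -0.04   -0.07    0.94]
Leontief inverse L = M⁻¹:
  [  1.1453    0.0929    0.0935    0.1151    0.0603    0.0691    0.0782]
  [  0.1606    1.1134    0.1574    0.1535    0.1167    0.0716    0.1424]
  [  0.0583    0.1161    1.0460    0.0913    0.1297    0.0969    0.0761]
  [  0.0606    0.0633    0.0434    1.1446    0.1267    0.0342    0.1259]
  [  0.1697    0.1646    0.1266    0.1292    1.1011    0.0657    0.0794]
  [  0.1689    0.1615    0.0712    0.0647    0.1483    1.1178    0.0961]
  [  0.1212    0.1699    0.1273    0.1286    0.0959    0.1096    1.1119]
Total output x = L · d:
  x_0 = 1.1453·77 + 0.0929·57 + 0.0935·59 + 0.1151·40 + 0.0603·11 + 0.0691·39 + 0.0782·37 = 109.8568
  x_1 = 0.1606·77 + 1.1134·57 + 0.1574·59 + 0.1535·40 + 0.1167·11 + 0.0716·39 + 0.1424·37 = 100.5992
  x_2 = 0.0583·77 + 0.1161·57 + 1.0460·59 + 0.0913·40 + 0.1297·11 + 0.0969·39 + 0.0761·37 = 84.4990
  x_3 = 0.0606·77 + 0.0633·57 + 0.0434·59 + 1.1446·40 + 0.1267·11 + 0.0342·39 + 0.1259·37 = 64.0085
  x_4 = 0.1697·77 + 0.1646·57 + 0.1266·59 + 0.1292·40 + 1.1011·11 + 0.0657·39 + 0.0794·37 = 52.7032
  x_5 = 0.1689·77 + 0.1615·57 + 0.0712·59 + 0.0647·40 + 0.1483·11 + 1.1178·39 + 0.0961·37 = 77.7749
  x_6 = 0.1212·77 + 0.1699·57 + 0.1273·59 + 0.1286·40 + 0.0959·11 + 0.1096·39 + 1.1119·37 = 78.1385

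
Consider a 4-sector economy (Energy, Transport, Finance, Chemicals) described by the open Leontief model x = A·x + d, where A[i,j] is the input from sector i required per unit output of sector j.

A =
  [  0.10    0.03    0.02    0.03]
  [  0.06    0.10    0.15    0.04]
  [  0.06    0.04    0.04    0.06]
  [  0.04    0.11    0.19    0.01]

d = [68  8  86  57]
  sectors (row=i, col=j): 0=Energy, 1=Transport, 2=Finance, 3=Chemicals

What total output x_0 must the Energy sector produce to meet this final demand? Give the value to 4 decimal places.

81.7832

Form M = I − A:
  [  0.90   -0.03   -0.02   -0.03]
  [ -0.06    0.90   -0.15   -0.04]
  [ -0.06   -0.04    0.96   -0.06]
  [ -0.04   -0.11   -0.19    0.99]
Leontief inverse L = M⁻¹:
  [  1.1182    0.0436    0.0376    0.0379]
  [  0.0907    1.1299    0.1903    0.0599]
  [  0.0781    0.0585    1.0662    0.0693]
  [  0.0702    0.1385    0.2273    1.0316]
Total output x = L · d:
  x_0 = 1.1182·68 + 0.0436·8 + 0.0376·86 + 0.0379·57 = 81.7832
  x_1 = 0.0907·68 + 1.1299·8 + 0.1903·86 + 0.0599·57 = 34.9876
  x_2 = 0.0781·68 + 0.0585·8 + 1.0662·86 + 0.0693·57 = 101.4171
  x_3 = 0.0702·68 + 0.1385·8 + 0.2273·86 + 1.0316·57 = 84.2315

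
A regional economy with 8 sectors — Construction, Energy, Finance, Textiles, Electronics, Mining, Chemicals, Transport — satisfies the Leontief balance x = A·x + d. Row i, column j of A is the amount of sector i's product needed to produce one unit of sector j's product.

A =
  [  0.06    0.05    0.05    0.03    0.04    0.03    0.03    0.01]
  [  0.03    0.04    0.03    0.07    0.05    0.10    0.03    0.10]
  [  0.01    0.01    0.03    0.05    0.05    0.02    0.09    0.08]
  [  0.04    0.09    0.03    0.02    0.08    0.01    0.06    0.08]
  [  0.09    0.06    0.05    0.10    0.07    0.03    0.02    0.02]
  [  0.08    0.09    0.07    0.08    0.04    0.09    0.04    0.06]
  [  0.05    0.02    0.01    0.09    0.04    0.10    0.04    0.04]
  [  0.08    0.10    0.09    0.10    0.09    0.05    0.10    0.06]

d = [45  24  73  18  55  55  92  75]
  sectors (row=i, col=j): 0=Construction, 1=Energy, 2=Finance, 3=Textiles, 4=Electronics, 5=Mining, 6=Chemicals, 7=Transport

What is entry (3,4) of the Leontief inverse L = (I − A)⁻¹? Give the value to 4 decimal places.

L[3,4] = 0.1248

Form M = I − A:
  [  0.94   -0.05   -0.05   -0.03   -0.04   -0.03   -0.03   -0.01]
  [ -0.03    0.96   -0.03   -0.07   -0.05   -0.10   -0.03   -0.10]
  [ -0.01   -0.01    0.97   -0.05   -0.05   -0.02   -0.09   -0.08]
  [ -0.04   -0.09   -0.03    0.98   -0.08   -0.01   -0.06   -0.08]
  [ -0.09   -0.06   -0.05   -0.10    0.93   -0.03   -0.02   -0.02]
  [ -0.08   -0.09   -0.07   -0.08   -0.04    0.91   -0.04   -0.06]
  [ -0.05   -0.02   -0.01   -0.09   -0.04   -0.10    0.96   -0.04]
  [ -0.08   -0.10   -0.09   -0.10   -0.09   -0.05   -0.10    0.94]
Leontief inverse L = M⁻¹:
  [  1.0875    0.0782    0.0723    0.0633    0.0689    0.0572    0.0550    0.0389]
  [  0.0800    1.0958    0.0724    0.1288    0.1013    0.1459    0.0753    0.1492]
  [  0.0462    0.0474    1.0580    0.0952    0.0883    0.0539    0.1241    0.1143]
  [  0.0826    0.1331    0.0641    1.0741    0.1248    0.0521    0.0974    0.1220]
  [  0.1311    0.1050    0.0831    0.1465    1.1149    0.0657    0.0568    0.0624]
  [  0.1336    0.1492    0.1154    0.1443    0.0969    1.1435    0.0907    0.1183]
  [  0.0919    0.0667    0.0436    0.1362    0.0815    0.1380    1.0750    0.0797]
  [  0.1437    0.1670    0.1407    0.1787    0.1589    0.1129    0.1595    1.1277]
Total output x = L · d:
  x_0 = 1.0875·45 + 0.0782·24 + 0.0723·73 + 0.0633·18 + 0.0689·55 + 0.0572·55 + 0.0550·92 + 0.0389·75 = 72.1422
  x_1 = 0.0800·45 + 1.0958·24 + 0.0724·73 + 0.1288·18 + 0.1013·55 + 0.1459·55 + 0.0753·92 + 0.1492·75 = 69.2148
  x_2 = 0.0462·45 + 0.0474·24 + 1.0580·73 + 0.0952·18 + 0.0883·55 + 0.0539·55 + 0.1241·92 + 0.1143·75 = 109.9726
  x_3 = 0.0826·45 + 0.1331·24 + 0.0641·73 + 1.0741·18 + 0.1248·55 + 0.0521·55 + 0.0974·92 + 0.1220·75 = 58.7602
  x_4 = 0.1311·45 + 0.1050·24 + 0.0831·73 + 0.1465·18 + 1.1149·55 + 0.0657·55 + 0.0568·92 + 0.0624·75 = 91.9694
  x_5 = 0.1336·45 + 0.1492·24 + 0.1154·73 + 0.1443·18 + 0.0969·55 + 1.1435·55 + 0.0907·92 + 0.1183·75 = 106.0455
  x_6 = 0.0919·45 + 0.0667·24 + 0.0436·73 + 0.1362·18 + 0.0815·55 + 0.1380·55 + 1.0750·92 + 0.0797·75 = 128.3225
  x_7 = 0.1437·45 + 0.1670·24 + 0.1407·73 + 0.1787·18 + 0.1589·55 + 0.1129·55 + 0.1595·92 + 1.1277·75 = 138.1683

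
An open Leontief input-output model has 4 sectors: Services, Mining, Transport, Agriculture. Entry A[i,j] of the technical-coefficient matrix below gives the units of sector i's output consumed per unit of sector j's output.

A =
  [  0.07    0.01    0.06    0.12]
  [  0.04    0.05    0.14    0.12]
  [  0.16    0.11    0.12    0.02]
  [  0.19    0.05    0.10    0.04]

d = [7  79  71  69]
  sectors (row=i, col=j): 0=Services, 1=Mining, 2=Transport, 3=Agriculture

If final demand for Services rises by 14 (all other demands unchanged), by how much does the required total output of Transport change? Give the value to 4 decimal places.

3.1357

Form M = I − A:
  [  0.93   -0.01   -0.06   -0.12]
  [ -0.04    0.95   -0.14   -0.12]
  [ -0.16   -0.11    0.88   -0.02]
  [ -0.19   -0.05   -0.10    0.96]
Leontief inverse L = M⁻¹:
  [  1.1234    0.0309    0.0981    0.1463]
  [  0.1121    1.0848    0.1977    0.1537]
  [  0.2240    0.1430    1.1824    0.0705]
  [  0.2515    0.0775    0.1529    1.0860]
Total output x = L · d:
  x_0 = 1.1234·7 + 0.0309·79 + 0.0981·71 + 0.1463·69 = 27.3682
  x_1 = 0.1121·7 + 1.0848·79 + 0.1977·71 + 0.1537·69 = 111.1264
  x_2 = 0.2240·7 + 0.1430·79 + 1.1824·71 + 0.0705·69 = 101.6775
  x_3 = 0.2515·7 + 0.0775·79 + 0.1529·71 + 1.0860·69 = 93.6709
Δx_2 = L[2,0] · Δd_0 = 0.2240 · 14 = 3.1357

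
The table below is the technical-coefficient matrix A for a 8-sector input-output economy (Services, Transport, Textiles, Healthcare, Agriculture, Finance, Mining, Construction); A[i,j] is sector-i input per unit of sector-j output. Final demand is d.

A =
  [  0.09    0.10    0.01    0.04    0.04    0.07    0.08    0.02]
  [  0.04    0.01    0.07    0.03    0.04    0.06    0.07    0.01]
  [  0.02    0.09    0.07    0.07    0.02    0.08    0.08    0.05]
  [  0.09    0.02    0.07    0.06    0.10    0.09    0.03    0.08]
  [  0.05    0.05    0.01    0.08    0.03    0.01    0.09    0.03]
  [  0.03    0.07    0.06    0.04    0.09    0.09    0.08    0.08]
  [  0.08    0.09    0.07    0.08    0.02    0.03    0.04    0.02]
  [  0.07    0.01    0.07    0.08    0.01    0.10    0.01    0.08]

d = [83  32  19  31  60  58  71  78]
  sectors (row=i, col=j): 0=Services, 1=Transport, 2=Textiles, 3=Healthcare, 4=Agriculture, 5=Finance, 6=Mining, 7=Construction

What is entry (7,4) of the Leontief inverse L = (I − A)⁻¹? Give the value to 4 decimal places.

Form M = I − A:
  [  0.91   -0.10   -0.01   -0.04   -0.04   -0.07   -0.08   -0.02]
  [ -0.04    0.99   -0.07   -0.03   -0.04   -0.06   -0.07   -0.01]
  [ -0.02   -0.09    0.93   -0.07   -0.02   -0.08   -0.08   -0.05]
  [ -0.09   -0.02   -0.07    0.94   -0.10   -0.09   -0.03   -0.08]
  [ -0.05   -0.05   -0.01   -0.08    0.97   -0.01   -0.09   -0.03]
  [ -0.03   -0.07   -0.06   -0.04   -0.09    0.91   -0.08   -0.08]
  [ -0.08   -0.09   -0.07   -0.08   -0.02   -0.03    0.96   -0.02]
  [ -0.07   -0.01   -0.07   -0.08   -0.01   -0.10   -0.01    0.92]
Leontief inverse L = M⁻¹:
  [  1.1385    0.1463    0.0520    0.0843    0.0772    0.1210    0.1304    0.0524]
  [  0.0743    1.0489    0.1028    0.0666    0.0671    0.0989    0.1083    0.0375]
  [  0.0692    0.1373    1.1219    0.1210    0.0608    0.1400    0.1314    0.0915]
  [  0.1476    0.0763    0.1197    1.1191    0.1448    0.1562    0.0907    0.1281]
  [  0.0916    0.0847    0.0446    0.1177    1.0591    0.0502    0.1253    0.0572]
  [  0.0847    0.1229    0.1133    0.0987    0.1322    1.1531    0.1383    0.1255]
  [  0.1262    0.1336    0.1126    0.1235    0.0565    0.0830    1.0879    0.0538]
  [  0.1171    0.0553    0.1149    0.1270    0.0503    0.1613    0.0572    1.1243]
Total output x = L · d:
  x_0 = 1.1385·83 + 0.1463·32 + 0.0520·19 + 0.0843·31 + 0.0772·60 + 0.1210·58 + 0.1304·71 + 0.0524·78 = 127.7713
  x_1 = 0.0743·83 + 1.0489·32 + 0.1028·19 + 0.0666·31 + 0.0671·60 + 0.0989·58 + 0.1083·71 + 0.0375·78 = 64.1314
  x_2 = 0.0692·83 + 0.1373·32 + 1.1219·19 + 0.1210·31 + 0.0608·60 + 0.1400·58 + 0.1314·71 + 0.0915·78 = 63.4329
  x_3 = 0.1476·83 + 0.0763·32 + 0.1197·19 + 1.1191·31 + 0.1448·60 + 0.1562·58 + 0.0907·71 + 0.1281·78 = 85.8396
  x_4 = 0.0916·83 + 0.0847·32 + 0.0446·19 + 0.1177·31 + 1.0591·60 + 0.0502·58 + 0.1253·71 + 0.0572·78 = 94.6261
  x_5 = 0.0847·83 + 0.1229·32 + 0.1133·19 + 0.0987·31 + 0.1322·60 + 1.1531·58 + 0.1383·71 + 0.1255·78 = 110.6005
  x_6 = 0.1262·83 + 0.1336·32 + 0.1126·19 + 0.1235·31 + 0.0565·60 + 0.0830·58 + 1.0879·71 + 0.0538·78 = 110.3608
  x_7 = 0.1171·83 + 0.0553·32 + 0.1149·19 + 0.1270·31 + 0.0503·60 + 0.1613·58 + 0.0572·71 + 1.1243·78 = 121.7421

L[7,4] = 0.0503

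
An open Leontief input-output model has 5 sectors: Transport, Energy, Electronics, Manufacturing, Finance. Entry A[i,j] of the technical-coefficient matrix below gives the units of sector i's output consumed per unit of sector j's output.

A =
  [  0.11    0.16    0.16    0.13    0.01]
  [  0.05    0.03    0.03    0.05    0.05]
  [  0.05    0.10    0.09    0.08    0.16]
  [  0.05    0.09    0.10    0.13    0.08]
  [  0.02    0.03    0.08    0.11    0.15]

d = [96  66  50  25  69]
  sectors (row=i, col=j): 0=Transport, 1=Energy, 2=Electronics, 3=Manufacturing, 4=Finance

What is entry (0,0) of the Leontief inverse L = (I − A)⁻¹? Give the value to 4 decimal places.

L[0,0] = 1.1656

Form M = I − A:
  [  0.89   -0.16   -0.16   -0.13   -0.01]
  [ -0.05    0.97   -0.03   -0.05   -0.05]
  [ -0.05   -0.10    0.91   -0.08   -0.16]
  [ -0.05   -0.09   -0.10    0.87   -0.08]
  [ -0.02   -0.03   -0.08   -0.11    0.85]
Leontief inverse L = M⁻¹:
  [  1.1656    0.2412    0.2457    0.2227    0.0951]
  [  0.0700    1.0598    0.0642    0.0878    0.0835]
  [  0.0883    0.1563    1.1585    0.1595    0.2433]
  [  0.0889    0.1485    0.1667    1.2061    0.1547]
  [  0.0497    0.0770    0.1387    0.1794    1.2246]
Total output x = L · d:
  x_0 = 1.1656·96 + 0.2412·66 + 0.2457·50 + 0.2227·25 + 0.0951·69 = 152.2309
  x_1 = 0.0700·96 + 1.0598·66 + 0.0642·50 + 0.0878·25 + 0.0835·69 = 87.8350
  x_2 = 0.0883·96 + 0.1563·66 + 1.1585·50 + 0.1595·25 + 0.2433·69 = 97.4928
  x_3 = 0.0889·96 + 0.1485·66 + 0.1667·50 + 1.2061·25 + 0.1547·69 = 67.5030
  x_4 = 0.0497·96 + 0.0770·66 + 0.1387·50 + 0.1794·25 + 1.2246·69 = 105.7699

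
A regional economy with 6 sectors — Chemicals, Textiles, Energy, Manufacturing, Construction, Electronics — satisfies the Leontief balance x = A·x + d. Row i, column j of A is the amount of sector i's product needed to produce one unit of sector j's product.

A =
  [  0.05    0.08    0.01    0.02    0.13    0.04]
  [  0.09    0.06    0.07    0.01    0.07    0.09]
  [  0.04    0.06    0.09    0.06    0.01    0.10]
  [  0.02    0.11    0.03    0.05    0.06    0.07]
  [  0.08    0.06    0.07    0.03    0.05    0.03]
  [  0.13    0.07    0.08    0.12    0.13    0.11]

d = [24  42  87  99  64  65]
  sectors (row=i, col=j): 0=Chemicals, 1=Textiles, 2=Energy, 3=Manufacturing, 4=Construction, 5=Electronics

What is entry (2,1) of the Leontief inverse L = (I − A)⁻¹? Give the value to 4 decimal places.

Form M = I − A:
  [  0.95   -0.08   -0.01   -0.02   -0.13   -0.04]
  [ -0.09    0.94   -0.07   -0.01   -0.07   -0.09]
  [ -0.04   -0.06    0.91   -0.06   -0.01   -0.10]
  [ -0.02   -0.11   -0.03    0.95   -0.06   -0.07]
  [ -0.08   -0.06   -0.07   -0.03    0.95   -0.03]
  [ -0.13   -0.07   -0.08   -0.12   -0.13    0.89]
Leontief inverse L = M⁻¹:
  [  1.0910    0.1169    0.0421    0.0417    0.1712    0.0746]
  [  0.1395    1.1059    0.1096    0.0428    0.1233    0.1379]
  [  0.0850    0.1053    1.1288    0.0951    0.0579    0.1507]
  [  0.0641    0.1509    0.0658    1.0774    0.1042    0.1138]
  [  0.1154    0.0969    0.1001    0.0526    1.0891    0.0671]
  [  0.2035    0.1480    0.1397    0.1710    0.2130    1.1840]
Total output x = L · d:
  x_0 = 1.0910·24 + 0.1169·42 + 0.0421·87 + 0.0417·99 + 0.1712·64 + 0.0746·65 = 54.6898
  x_1 = 0.1395·24 + 1.1059·42 + 0.1096·87 + 0.0428·99 + 0.1233·64 + 0.1379·65 = 80.4298
  x_2 = 0.0850·24 + 0.1053·42 + 1.1288·87 + 0.0951·99 + 0.0579·64 + 0.1507·65 = 127.5816
  x_3 = 0.0641·24 + 0.1509·42 + 0.0658·87 + 1.0774·99 + 0.1042·64 + 0.1138·65 = 134.3291
  x_4 = 0.1154·24 + 0.0969·42 + 0.1001·87 + 0.0526·99 + 1.0891·64 + 0.0671·65 = 94.8262
  x_5 = 0.2035·24 + 0.1480·42 + 0.1397·87 + 0.1710·99 + 0.2130·64 + 1.1840·65 = 130.7789

L[2,1] = 0.1053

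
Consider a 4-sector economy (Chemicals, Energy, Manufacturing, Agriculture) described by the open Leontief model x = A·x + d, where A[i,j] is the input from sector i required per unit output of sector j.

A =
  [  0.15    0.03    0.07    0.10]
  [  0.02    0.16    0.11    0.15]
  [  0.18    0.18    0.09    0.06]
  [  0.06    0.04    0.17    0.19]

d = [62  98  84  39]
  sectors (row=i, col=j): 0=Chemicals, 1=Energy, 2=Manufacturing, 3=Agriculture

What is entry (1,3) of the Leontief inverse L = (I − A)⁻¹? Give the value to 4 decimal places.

L[1,3] = 0.2581

Form M = I − A:
  [  0.85   -0.03   -0.07   -0.10]
  [ -0.02    0.84   -0.11   -0.15]
  [ -0.18   -0.18    0.91   -0.06]
  [ -0.06   -0.04   -0.17    0.81]
Leontief inverse L = M⁻¹:
  [  1.2197    0.0812    0.1365    0.1757]
  [  0.0913    1.2503    0.2064    0.2581]
  [  0.2693    0.2716    1.1844    0.1713]
  [  0.1514    0.1248    0.2689    1.2963]
Total output x = L · d:
  x_0 = 1.2197·62 + 0.0812·98 + 0.1365·84 + 0.1757·39 = 101.8904
  x_1 = 0.0913·62 + 1.2503·98 + 0.2064·84 + 0.2581·39 = 155.5881
  x_2 = 0.2693·62 + 0.2716·98 + 1.1844·84 + 0.1713·39 = 149.4849
  x_3 = 0.1514·62 + 0.1248·98 + 0.2689·84 + 1.2963·39 = 94.7523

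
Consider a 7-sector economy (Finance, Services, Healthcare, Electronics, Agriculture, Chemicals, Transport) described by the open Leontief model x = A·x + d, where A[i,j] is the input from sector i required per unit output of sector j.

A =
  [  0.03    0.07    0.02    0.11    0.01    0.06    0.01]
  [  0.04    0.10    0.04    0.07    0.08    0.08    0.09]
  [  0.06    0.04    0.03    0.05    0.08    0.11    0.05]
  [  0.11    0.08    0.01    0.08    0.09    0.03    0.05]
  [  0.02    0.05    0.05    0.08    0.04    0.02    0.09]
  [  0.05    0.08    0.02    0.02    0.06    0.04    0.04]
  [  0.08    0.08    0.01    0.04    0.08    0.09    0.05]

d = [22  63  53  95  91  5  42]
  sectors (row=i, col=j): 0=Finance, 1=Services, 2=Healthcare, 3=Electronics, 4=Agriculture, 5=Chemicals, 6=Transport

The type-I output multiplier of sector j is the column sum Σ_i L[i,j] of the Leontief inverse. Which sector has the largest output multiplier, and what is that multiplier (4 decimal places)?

Services (1.8447)

Form M = I − A:
  [  0.97   -0.07   -0.02   -0.11   -0.01   -0.06   -0.01]
  [ -0.04    0.90   -0.04   -0.07   -0.08   -0.08   -0.09]
  [ -0.06   -0.04    0.97   -0.05   -0.08   -0.11   -0.05]
  [ -0.11   -0.08   -0.01    0.92   -0.09   -0.03   -0.05]
  [ -0.02   -0.05   -0.05   -0.08    0.96   -0.02   -0.09]
  [ -0.05   -0.08   -0.02   -0.02   -0.06    0.96   -0.04]
  [ -0.08   -0.08   -0.01   -0.04   -0.08   -0.09    0.95]
Leontief inverse L = M⁻¹:
  [  1.0627    0.1108    0.0325    0.1448    0.0454    0.0885    0.0390]
  [  0.0866    1.1628    0.0620    0.1227    0.1341    0.1291    0.1389]
  [  0.0963    0.0899    1.0477    0.0928    0.1210    0.1472    0.0872]
  [  0.1500    0.1356    0.0297    1.1340    0.1337    0.0709    0.0913]
  [  0.0566    0.0938    0.0644    0.1180    1.0803    0.0565    0.1238]
  [  0.0761    0.1188    0.0345    0.0543    0.0914    1.0705    0.0705]
  [  0.1161    0.1331    0.0289    0.0863    0.1217    0.1290    1.0895]
Total output x = L · d:
  x_0 = 1.0627·22 + 0.1108·63 + 0.0325·53 + 0.1448·95 + 0.0454·91 + 0.0885·5 + 0.0390·42 = 52.0558
  x_1 = 0.0866·22 + 1.1628·63 + 0.0620·53 + 0.1227·95 + 0.1341·91 + 0.1291·5 + 0.1389·42 = 108.7878
  x_2 = 0.0963·22 + 0.0899·63 + 1.0477·53 + 0.0928·95 + 0.1210·91 + 0.1472·5 + 0.0872·42 = 87.5339
  x_3 = 0.1500·22 + 0.1356·63 + 0.0297·53 + 1.1340·95 + 0.1337·91 + 0.0709·5 + 0.0913·42 = 137.4959
  x_4 = 0.0566·22 + 0.0938·63 + 0.0644·53 + 0.1180·95 + 1.0803·91 + 0.0565·5 + 0.1238·42 = 125.5682
  x_5 = 0.0761·22 + 0.1188·63 + 0.0345·53 + 0.0543·95 + 0.0914·91 + 1.0705·5 + 0.0705·42 = 32.7774
  x_6 = 0.1161·22 + 0.1331·63 + 0.0289·53 + 0.0863·95 + 0.1217·91 + 0.1290·5 + 1.0895·42 = 78.1454
Output multipliers (column sums of L):
  Finance: 1.6443
  Services: 1.8447
  Healthcare: 1.2998
  Electronics: 1.7529
  Agriculture: 1.7276
  Chemicals: 1.6916
  Transport: 1.6403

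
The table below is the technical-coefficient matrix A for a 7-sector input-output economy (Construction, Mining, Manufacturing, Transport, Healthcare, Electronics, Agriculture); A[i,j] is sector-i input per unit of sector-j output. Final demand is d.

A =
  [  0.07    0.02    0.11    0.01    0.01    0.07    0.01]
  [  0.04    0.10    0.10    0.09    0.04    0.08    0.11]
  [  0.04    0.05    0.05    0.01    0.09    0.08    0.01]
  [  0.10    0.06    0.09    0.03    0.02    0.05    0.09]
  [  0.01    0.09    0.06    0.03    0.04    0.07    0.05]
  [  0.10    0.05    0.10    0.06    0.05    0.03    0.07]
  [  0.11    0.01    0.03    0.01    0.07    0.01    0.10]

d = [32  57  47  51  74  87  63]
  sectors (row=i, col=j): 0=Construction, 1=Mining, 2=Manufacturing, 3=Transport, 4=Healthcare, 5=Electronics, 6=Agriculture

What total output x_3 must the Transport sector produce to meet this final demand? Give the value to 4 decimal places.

Form M = I − A:
  [  0.93   -0.02   -0.11   -0.01   -0.01   -0.07   -0.01]
  [ -0.04    0.90   -0.10   -0.09   -0.04   -0.08   -0.11]
  [ -0.04   -0.05    0.95   -0.01   -0.09   -0.08   -0.01]
  [ -0.10   -0.06   -0.09    0.97   -0.02   -0.05   -0.09]
  [ -0.01   -0.09   -0.06   -0.03    0.96   -0.07   -0.05]
  [ -0.10   -0.05   -0.10   -0.06   -0.05    0.97   -0.07]
  [ -0.11   -0.01   -0.03   -0.01   -0.07   -0.01    0.90]
Leontief inverse L = M⁻¹:
  [  1.1009    0.0437    0.1481    0.0245    0.0351    0.0994    0.0314]
  [  0.1050    1.1488    0.1692    0.1219    0.0866    0.1306    0.1706]
  [  0.0721    0.0827    1.0931    0.0307    0.1162    0.1126    0.0413]
  [  0.1488    0.0933    0.1437    1.0512    0.0549    0.0898    0.1298]
  [  0.0489    0.1243    0.1051    0.0535    1.0703    0.1034    0.0897]
  [  0.1485    0.0868    0.1559    0.0813    0.0854    1.0732    0.1103]
  [  0.1452    0.0325    0.0679    0.0221    0.0939    0.0383    1.1279]
Total output x = L · d:
  x_0 = 1.1009·32 + 0.0437·57 + 0.1481·47 + 0.0245·51 + 0.0351·74 + 0.0994·87 + 0.0314·63 = 59.1513
  x_1 = 0.1050·32 + 1.1488·57 + 0.1692·47 + 0.1219·51 + 0.0866·74 + 0.1306·87 + 0.1706·63 = 111.5282
  x_2 = 0.0721·32 + 0.0827·57 + 1.0931·47 + 0.0307·51 + 0.1162·74 + 0.1126·87 + 0.0413·63 = 80.9563
  x_3 = 0.1488·32 + 0.0933·57 + 0.1437·47 + 1.0512·51 + 0.0549·74 + 0.0898·87 + 0.1298·63 = 90.4961
  x_4 = 0.0489·32 + 0.1243·57 + 0.1051·47 + 0.0535·51 + 1.0703·74 + 0.1034·87 + 0.0897·63 = 110.1626
  x_5 = 0.1485·32 + 0.0868·57 + 0.1559·47 + 0.0813·51 + 0.0854·74 + 1.0732·87 + 0.1103·63 = 127.8107
  x_6 = 0.1452·32 + 0.0325·57 + 0.0679·47 + 0.0221·51 + 0.0939·74 + 0.0383·87 + 1.1279·63 = 92.1612

90.4961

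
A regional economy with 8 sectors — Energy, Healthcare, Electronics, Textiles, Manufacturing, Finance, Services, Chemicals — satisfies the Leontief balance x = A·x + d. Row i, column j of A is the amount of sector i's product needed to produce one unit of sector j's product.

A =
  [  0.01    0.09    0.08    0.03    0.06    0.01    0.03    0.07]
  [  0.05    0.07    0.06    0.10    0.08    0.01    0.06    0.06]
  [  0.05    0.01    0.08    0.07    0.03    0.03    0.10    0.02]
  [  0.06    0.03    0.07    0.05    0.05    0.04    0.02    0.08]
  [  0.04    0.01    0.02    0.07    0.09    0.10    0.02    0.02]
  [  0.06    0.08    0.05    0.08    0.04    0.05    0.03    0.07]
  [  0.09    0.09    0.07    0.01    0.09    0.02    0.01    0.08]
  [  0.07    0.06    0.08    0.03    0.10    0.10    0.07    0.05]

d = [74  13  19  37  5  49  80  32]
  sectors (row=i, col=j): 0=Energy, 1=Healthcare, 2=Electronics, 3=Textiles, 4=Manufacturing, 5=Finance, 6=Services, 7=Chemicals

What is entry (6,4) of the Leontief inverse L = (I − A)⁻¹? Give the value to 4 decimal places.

Form M = I − A:
  [  0.99   -0.09   -0.08   -0.03   -0.06   -0.01   -0.03   -0.07]
  [ -0.05    0.93   -0.06   -0.10   -0.08   -0.01   -0.06   -0.06]
  [ -0.05   -0.01    0.92   -0.07   -0.03   -0.03   -0.10   -0.02]
  [ -0.06   -0.03   -0.07    0.95   -0.05   -0.04   -0.02   -0.08]
  [ -0.04   -0.01   -0.02   -0.07    0.91   -0.10   -0.02   -0.02]
  [ -0.06   -0.08   -0.05   -0.08   -0.04    0.95   -0.03   -0.07]
  [ -0.09   -0.09   -0.07   -0.01   -0.09   -0.02    0.99   -0.08]
  [ -0.07   -0.06   -0.08   -0.03   -0.10   -0.10   -0.07    0.95]
Leontief inverse L = M⁻¹:
  [  1.0469    0.1226    0.1230    0.0705    0.1074    0.0428    0.0638    0.1042]
  [  0.0960    1.1127    0.1146    0.1475    0.1396    0.0505    0.0968    0.1070]
  [  0.0878    0.0460    1.1251    0.1041    0.0743    0.0580    0.1286    0.0585]
  [  0.0968    0.0660    0.1160    1.0889    0.0973    0.0750    0.0532    0.1175]
  [  0.0733    0.0427    0.0574    0.1079    1.1316    0.1335    0.0436    0.0557]
  [  0.1031    0.1237    0.1030    0.1268    0.0952    1.0872    0.0667    0.1160]
  [  0.1297    0.1317    0.1210    0.0575    0.1469    0.0593    1.0487    0.1210]
  [  0.1218    0.1125    0.1405    0.0866    0.1660    0.1465    0.1122    1.1027]
Total output x = L · d:
  x_0 = 1.0469·74 + 0.1226·13 + 0.1230·19 + 0.0705·37 + 0.1074·5 + 0.0428·49 + 0.0638·80 + 0.1042·32 = 95.0831
  x_1 = 0.0960·74 + 1.1127·13 + 0.1146·19 + 0.1475·37 + 0.1396·5 + 0.0505·49 + 0.0968·80 + 0.1070·32 = 43.5487
  x_2 = 0.0878·74 + 0.0460·13 + 1.1251·19 + 0.1041·37 + 0.0743·5 + 0.0580·49 + 0.1286·80 + 0.0585·32 = 47.6971
  x_3 = 0.0968·74 + 0.0660·13 + 0.1160·19 + 1.0889·37 + 0.0973·5 + 0.0750·49 + 0.0532·80 + 0.1175·32 = 62.6910
  x_4 = 0.0733·74 + 0.0427·13 + 0.0574·19 + 0.1079·37 + 1.1316·5 + 0.1335·49 + 0.0436·80 + 0.0557·32 = 28.5325
  x_5 = 0.1031·74 + 0.1237·13 + 0.1030·19 + 0.1268·37 + 0.0952·5 + 1.0872·49 + 0.0667·80 + 0.1160·32 = 78.6820
  x_6 = 0.1297·74 + 0.1317·13 + 0.1210·19 + 0.0575·37 + 0.1469·5 + 0.0593·49 + 1.0487·80 + 0.1210·32 = 107.1450
  x_7 = 0.1218·74 + 0.1125·13 + 0.1405·19 + 0.0866·37 + 0.1660·5 + 0.1465·49 + 0.1122·80 + 1.1027·32 = 68.6177

L[6,4] = 0.1469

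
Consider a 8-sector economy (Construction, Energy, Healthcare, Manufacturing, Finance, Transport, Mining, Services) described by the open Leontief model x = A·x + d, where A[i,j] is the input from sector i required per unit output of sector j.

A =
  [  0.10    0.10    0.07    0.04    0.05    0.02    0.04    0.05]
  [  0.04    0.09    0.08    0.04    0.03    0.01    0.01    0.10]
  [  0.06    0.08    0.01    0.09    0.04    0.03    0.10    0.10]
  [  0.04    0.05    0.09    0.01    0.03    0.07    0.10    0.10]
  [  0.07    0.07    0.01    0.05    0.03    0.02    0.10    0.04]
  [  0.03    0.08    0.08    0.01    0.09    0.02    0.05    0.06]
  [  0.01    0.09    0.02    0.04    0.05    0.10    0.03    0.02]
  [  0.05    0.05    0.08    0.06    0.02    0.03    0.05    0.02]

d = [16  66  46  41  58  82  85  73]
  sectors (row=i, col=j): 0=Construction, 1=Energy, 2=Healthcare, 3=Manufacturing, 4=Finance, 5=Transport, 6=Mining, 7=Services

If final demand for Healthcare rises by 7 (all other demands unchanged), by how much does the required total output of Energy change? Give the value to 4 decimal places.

Form M = I − A:
  [  0.90   -0.10   -0.07   -0.04   -0.05   -0.02   -0.04   -0.05]
  [ -0.04    0.91   -0.08   -0.04   -0.03   -0.01   -0.01   -0.10]
  [ -0.06   -0.08    0.99   -0.09   -0.04   -0.03   -0.10   -0.10]
  [ -0.04   -0.05   -0.09    0.99   -0.03   -0.07   -0.10   -0.10]
  [ -0.07   -0.07   -0.01   -0.05    0.97   -0.02   -0.10   -0.04]
  [ -0.03   -0.08   -0.08   -0.01   -0.09    0.98   -0.05   -0.06]
  [ -0.01   -0.09   -0.02   -0.04   -0.05   -0.10    0.97   -0.02]
  [ -0.05   -0.05   -0.08   -0.06   -0.02   -0.03   -0.05    0.98]
Leontief inverse L = M⁻¹:
  [  1.1443    0.1648    0.1160    0.0778    0.0822    0.0477    0.0851    0.1030]
  [  0.0761    1.1420    0.1204    0.0741    0.0551    0.0328    0.0498    0.1455]
  [  0.1009    0.1457    1.0618    0.1260    0.0742    0.0662    0.1470    0.1513]
  [  0.0791    0.1148    0.1342    1.0494    0.0657    0.1027    0.1462    0.1485]
  [  0.1018    0.1228    0.0479    0.0775    1.0573    0.0480    0.1340    0.0794]
  [  0.0666    0.1357    0.1157    0.0452    0.1176    1.0449    0.0921    0.1043]
  [  0.0380    0.1378    0.0565    0.0640    0.0778    0.1205    1.0637    0.0606]
  [  0.0814    0.0993    0.1144    0.0885    0.0462    0.0549    0.0877    1.0624]
Total output x = L · d:
  x_0 = 1.1443·16 + 0.1648·66 + 0.1160·46 + 0.0778·41 + 0.0822·58 + 0.0477·82 + 0.0851·85 + 0.1030·73 = 61.1361
  x_1 = 0.0761·16 + 1.1420·66 + 0.1204·46 + 0.0741·41 + 0.0551·58 + 0.0328·82 + 0.0498·85 + 0.1455·73 = 105.9136
  x_2 = 0.1009·16 + 0.1457·66 + 1.0618·46 + 0.1260·41 + 0.0742·58 + 0.0662·82 + 0.1470·85 + 0.1513·73 = 98.5106
  x_3 = 0.0791·16 + 0.1148·66 + 0.1342·46 + 1.0494·41 + 0.0657·58 + 0.1027·82 + 0.1462·85 + 0.1485·73 = 93.5387
  x_4 = 0.1018·16 + 0.1228·66 + 0.0479·46 + 0.0775·41 + 1.0573·58 + 0.0480·82 + 0.1340·85 + 0.0794·73 = 97.5579
  x_5 = 0.0666·16 + 0.1357·66 + 0.1157·46 + 0.0452·41 + 0.1176·58 + 1.0449·82 + 0.0921·85 + 0.1043·73 = 125.1505
  x_6 = 0.0380·16 + 0.1378·66 + 0.0565·46 + 0.0640·41 + 0.0778·58 + 0.1205·82 + 1.0637·85 + 0.0606·73 = 124.1516
  x_7 = 0.0814·16 + 0.0993·66 + 0.1144·46 + 0.0885·41 + 0.0462·58 + 0.0549·82 + 0.0877·85 + 1.0624·73 = 108.9377
Δx_1 = L[1,2] · Δd_2 = 0.1204 · 7 = 0.8426

0.8426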